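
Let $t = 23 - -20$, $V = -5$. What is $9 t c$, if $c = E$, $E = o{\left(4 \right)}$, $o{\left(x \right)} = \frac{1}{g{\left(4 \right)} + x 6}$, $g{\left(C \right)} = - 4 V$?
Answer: $\frac{387}{44} \approx 8.7955$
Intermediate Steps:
$g{\left(C \right)} = 20$ ($g{\left(C \right)} = \left(-4\right) \left(-5\right) = 20$)
$t = 43$ ($t = 23 + 20 = 43$)
$o{\left(x \right)} = \frac{1}{20 + 6 x}$ ($o{\left(x \right)} = \frac{1}{20 + x 6} = \frac{1}{20 + 6 x}$)
$E = \frac{1}{44}$ ($E = \frac{1}{2 \left(10 + 3 \cdot 4\right)} = \frac{1}{2 \left(10 + 12\right)} = \frac{1}{2 \cdot 22} = \frac{1}{2} \cdot \frac{1}{22} = \frac{1}{44} \approx 0.022727$)
$c = \frac{1}{44} \approx 0.022727$
$9 t c = 9 \cdot 43 \cdot \frac{1}{44} = 387 \cdot \frac{1}{44} = \frac{387}{44}$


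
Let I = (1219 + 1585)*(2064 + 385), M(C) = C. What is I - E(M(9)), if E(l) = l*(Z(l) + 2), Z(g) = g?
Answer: 6866897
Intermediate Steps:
I = 6866996 (I = 2804*2449 = 6866996)
E(l) = l*(2 + l) (E(l) = l*(l + 2) = l*(2 + l))
I - E(M(9)) = 6866996 - 9*(2 + 9) = 6866996 - 9*11 = 6866996 - 1*99 = 6866996 - 99 = 6866897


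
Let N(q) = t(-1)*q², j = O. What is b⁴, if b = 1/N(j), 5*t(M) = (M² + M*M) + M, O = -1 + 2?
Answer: 625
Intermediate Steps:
O = 1
t(M) = M/5 + 2*M²/5 (t(M) = ((M² + M*M) + M)/5 = ((M² + M²) + M)/5 = (2*M² + M)/5 = (M + 2*M²)/5 = M/5 + 2*M²/5)
j = 1
N(q) = q²/5 (N(q) = ((⅕)*(-1)*(1 + 2*(-1)))*q² = ((⅕)*(-1)*(1 - 2))*q² = ((⅕)*(-1)*(-1))*q² = q²/5)
b = 5 (b = 1/((⅕)*1²) = 1/((⅕)*1) = 1/(⅕) = 5)
b⁴ = 5⁴ = 625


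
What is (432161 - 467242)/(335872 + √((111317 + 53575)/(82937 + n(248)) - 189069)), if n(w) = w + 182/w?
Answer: -121539180158574592/1163640601303121435 + 105243*I*√2235189453289877829/1163640601303121435 ≈ -0.10445 + 0.00013522*I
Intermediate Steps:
(432161 - 467242)/(335872 + √((111317 + 53575)/(82937 + n(248)) - 189069)) = (432161 - 467242)/(335872 + √((111317 + 53575)/(82937 + (248 + 182/248)) - 189069)) = -35081/(335872 + √(164892/(82937 + (248 + 182*(1/248))) - 189069)) = -35081/(335872 + √(164892/(82937 + (248 + 91/124)) - 189069)) = -35081/(335872 + √(164892/(82937 + 30843/124) - 189069)) = -35081/(335872 + √(164892/(10315031/124) - 189069)) = -35081/(335872 + √(164892*(124/10315031) - 189069)) = -35081/(335872 + √(20446608/10315031 - 189069)) = -35081/(335872 + √(-1950232149531/10315031)) = -35081/(335872 + 3*I*√2235189453289877829/10315031)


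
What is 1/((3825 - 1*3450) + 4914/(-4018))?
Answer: 287/107274 ≈ 0.0026754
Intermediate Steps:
1/((3825 - 1*3450) + 4914/(-4018)) = 1/((3825 - 3450) + 4914*(-1/4018)) = 1/(375 - 351/287) = 1/(107274/287) = 287/107274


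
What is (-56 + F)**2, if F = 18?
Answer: 1444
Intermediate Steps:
(-56 + F)**2 = (-56 + 18)**2 = (-38)**2 = 1444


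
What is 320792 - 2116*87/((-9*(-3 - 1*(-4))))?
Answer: 1023740/3 ≈ 3.4125e+5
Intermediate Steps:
320792 - 2116*87/((-9*(-3 - 1*(-4)))) = 320792 - 2116*87/((-9*(-3 + 4))) = 320792 - 2116*87/((-9*1)) = 320792 - 2116*87/(-9) = 320792 - 2116*87*(-1/9) = 320792 - 2116*(-29)/3 = 320792 - 1*(-61364/3) = 320792 + 61364/3 = 1023740/3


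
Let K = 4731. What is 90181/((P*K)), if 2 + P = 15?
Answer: 6937/4731 ≈ 1.4663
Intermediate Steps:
P = 13 (P = -2 + 15 = 13)
90181/((P*K)) = 90181/((13*4731)) = 90181/61503 = 90181*(1/61503) = 6937/4731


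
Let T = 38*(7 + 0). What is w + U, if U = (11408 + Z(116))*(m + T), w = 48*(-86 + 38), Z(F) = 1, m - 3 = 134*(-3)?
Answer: -1519701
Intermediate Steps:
m = -399 (m = 3 + 134*(-3) = 3 - 402 = -399)
T = 266 (T = 38*7 = 266)
w = -2304 (w = 48*(-48) = -2304)
U = -1517397 (U = (11408 + 1)*(-399 + 266) = 11409*(-133) = -1517397)
w + U = -2304 - 1517397 = -1519701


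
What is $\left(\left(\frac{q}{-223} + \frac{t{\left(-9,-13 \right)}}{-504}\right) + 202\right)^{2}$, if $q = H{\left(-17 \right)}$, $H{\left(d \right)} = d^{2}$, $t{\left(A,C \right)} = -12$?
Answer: $\frac{3534463920289}{87721956} \approx 40292.0$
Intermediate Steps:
$q = 289$ ($q = \left(-17\right)^{2} = 289$)
$\left(\left(\frac{q}{-223} + \frac{t{\left(-9,-13 \right)}}{-504}\right) + 202\right)^{2} = \left(\left(\frac{289}{-223} - \frac{12}{-504}\right) + 202\right)^{2} = \left(\left(289 \left(- \frac{1}{223}\right) - - \frac{1}{42}\right) + 202\right)^{2} = \left(\left(- \frac{289}{223} + \frac{1}{42}\right) + 202\right)^{2} = \left(- \frac{11915}{9366} + 202\right)^{2} = \left(\frac{1880017}{9366}\right)^{2} = \frac{3534463920289}{87721956}$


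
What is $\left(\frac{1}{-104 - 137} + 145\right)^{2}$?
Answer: $\frac{1221083136}{58081} \approx 21024.0$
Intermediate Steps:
$\left(\frac{1}{-104 - 137} + 145\right)^{2} = \left(\frac{1}{-241} + 145\right)^{2} = \left(- \frac{1}{241} + 145\right)^{2} = \left(\frac{34944}{241}\right)^{2} = \frac{1221083136}{58081}$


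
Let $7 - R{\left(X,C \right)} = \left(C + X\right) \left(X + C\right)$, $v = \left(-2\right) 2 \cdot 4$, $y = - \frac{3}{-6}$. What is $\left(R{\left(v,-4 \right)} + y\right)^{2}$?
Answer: $\frac{616225}{4} \approx 1.5406 \cdot 10^{5}$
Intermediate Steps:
$y = \frac{1}{2}$ ($y = \left(-3\right) \left(- \frac{1}{6}\right) = \frac{1}{2} \approx 0.5$)
$v = -16$ ($v = \left(-4\right) 4 = -16$)
$R{\left(X,C \right)} = 7 - \left(C + X\right)^{2}$ ($R{\left(X,C \right)} = 7 - \left(C + X\right) \left(X + C\right) = 7 - \left(C + X\right) \left(C + X\right) = 7 - \left(C + X\right)^{2}$)
$\left(R{\left(v,-4 \right)} + y\right)^{2} = \left(\left(7 - \left(-4 - 16\right)^{2}\right) + \frac{1}{2}\right)^{2} = \left(\left(7 - \left(-20\right)^{2}\right) + \frac{1}{2}\right)^{2} = \left(\left(7 - 400\right) + \frac{1}{2}\right)^{2} = \left(-393 + \frac{1}{2}\right)^{2} = \left(- \frac{785}{2}\right)^{2} = \frac{616225}{4}$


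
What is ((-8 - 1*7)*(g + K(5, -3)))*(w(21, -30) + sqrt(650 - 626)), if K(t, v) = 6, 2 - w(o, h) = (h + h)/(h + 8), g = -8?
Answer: -240/11 + 60*sqrt(6) ≈ 125.15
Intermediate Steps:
w(o, h) = 2 - 2*h/(8 + h) (w(o, h) = 2 - (h + h)/(h + 8) = 2 - 2*h/(8 + h))
((-8 - 1*7)*(g + K(5, -3)))*(w(21, -30) + sqrt(650 - 626)) = ((-8 - 1*7)*(-8 + 6))*(16/(8 - 30) + sqrt(650 - 626)) = ((-8 - 7)*(-2))*(16/(-22) + sqrt(24)) = (-15*(-2))*(16*(-1/22) + 2*sqrt(6)) = 30*(-8/11 + 2*sqrt(6)) = -240/11 + 60*sqrt(6)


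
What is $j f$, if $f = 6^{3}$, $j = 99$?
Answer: $21384$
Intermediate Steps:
$f = 216$
$j f = 99 \cdot 216 = 21384$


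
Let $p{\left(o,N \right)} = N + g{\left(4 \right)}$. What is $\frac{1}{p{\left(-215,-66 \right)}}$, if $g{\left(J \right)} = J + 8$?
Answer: $- \frac{1}{54} \approx -0.018519$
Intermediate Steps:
$g{\left(J \right)} = 8 + J$
$p{\left(o,N \right)} = 12 + N$ ($p{\left(o,N \right)} = N + \left(8 + 4\right) = N + 12 = 12 + N$)
$\frac{1}{p{\left(-215,-66 \right)}} = \frac{1}{12 - 66} = \frac{1}{-54} = - \frac{1}{54}$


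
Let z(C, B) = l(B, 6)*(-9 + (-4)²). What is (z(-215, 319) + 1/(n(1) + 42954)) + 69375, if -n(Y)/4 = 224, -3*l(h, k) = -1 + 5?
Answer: 8752143629/126174 ≈ 69366.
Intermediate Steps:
l(h, k) = -4/3 (l(h, k) = -(-1 + 5)/3 = -⅓*4 = -4/3)
n(Y) = -896 (n(Y) = -4*224 = -896)
z(C, B) = -28/3 (z(C, B) = -4*(-9 + (-4)²)/3 = -4*(-9 + 16)/3 = -4/3*7 = -28/3)
(z(-215, 319) + 1/(n(1) + 42954)) + 69375 = (-28/3 + 1/(-896 + 42954)) + 69375 = (-28/3 + 1/42058) + 69375 = -1177621/126174 + 69375 = 8752143629/126174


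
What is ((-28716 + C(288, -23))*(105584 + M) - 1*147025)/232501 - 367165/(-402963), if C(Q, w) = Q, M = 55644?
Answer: -1846910296342802/93689300463 ≈ -19713.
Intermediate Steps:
((-28716 + C(288, -23))*(105584 + M) - 1*147025)/232501 - 367165/(-402963) = ((-28716 + 288)*(105584 + 55644) - 1*147025)/232501 - 367165/(-402963) = (-28428*161228 - 147025)*(1/232501) - 367165*(-1/402963) = (-4583389584 - 147025)*(1/232501) + 367165/402963 = -4583536609*1/232501 + 367165/402963 = -4583536609/232501 + 367165/402963 = -1846910296342802/93689300463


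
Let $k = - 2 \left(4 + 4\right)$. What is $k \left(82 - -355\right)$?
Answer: $-6992$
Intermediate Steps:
$k = -16$ ($k = \left(-2\right) 8 = -16$)
$k \left(82 - -355\right) = - 16 \left(82 - -355\right) = - 16 \left(82 + 355\right) = \left(-16\right) 437 = -6992$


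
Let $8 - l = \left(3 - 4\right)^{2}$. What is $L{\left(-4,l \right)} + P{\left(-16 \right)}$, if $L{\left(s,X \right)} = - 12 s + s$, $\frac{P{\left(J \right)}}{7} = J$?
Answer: $-68$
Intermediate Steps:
$l = 7$ ($l = 8 - \left(3 - 4\right)^{2} = 8 - \left(-1\right)^{2} = 8 - 1 = 7$)
$P{\left(J \right)} = 7 J$
$L{\left(s,X \right)} = - 11 s$
$L{\left(-4,l \right)} + P{\left(-16 \right)} = \left(-11\right) \left(-4\right) + 7 \left(-16\right) = 44 - 112 = -68$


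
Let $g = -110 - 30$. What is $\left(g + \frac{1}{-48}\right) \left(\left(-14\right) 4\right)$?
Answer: $\frac{47047}{6} \approx 7841.2$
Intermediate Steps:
$g = -140$ ($g = -110 - 30 = -140$)
$\left(g + \frac{1}{-48}\right) \left(\left(-14\right) 4\right) = \left(-140 + \frac{1}{-48}\right) \left(\left(-14\right) 4\right) = \left(-140 - \frac{1}{48}\right) \left(-56\right) = \left(- \frac{6721}{48}\right) \left(-56\right) = \frac{47047}{6}$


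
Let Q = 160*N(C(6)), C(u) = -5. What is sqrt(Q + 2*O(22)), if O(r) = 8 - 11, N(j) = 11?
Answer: sqrt(1754) ≈ 41.881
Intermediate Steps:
O(r) = -3
Q = 1760 (Q = 160*11 = 1760)
sqrt(Q + 2*O(22)) = sqrt(1760 + 2*(-3)) = sqrt(1760 - 6) = sqrt(1754)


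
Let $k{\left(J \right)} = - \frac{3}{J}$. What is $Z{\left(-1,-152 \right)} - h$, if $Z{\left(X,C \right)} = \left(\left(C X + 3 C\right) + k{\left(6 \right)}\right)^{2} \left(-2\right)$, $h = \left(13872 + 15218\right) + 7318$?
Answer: $- \frac{443697}{2} \approx -2.2185 \cdot 10^{5}$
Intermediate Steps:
$h = 36408$ ($h = 29090 + 7318 = 36408$)
$Z{\left(X,C \right)} = - 2 \left(- \frac{1}{2} + 3 C + C X\right)^{2}$ ($Z{\left(X,C \right)} = \left(\left(C X + 3 C\right) - \frac{3}{6}\right)^{2} \left(-2\right) = \left(\left(3 C + C X\right) - \frac{1}{2}\right)^{2} \left(-2\right) = \left(- \frac{1}{2} + 3 C + C X\right)^{2} \left(-2\right) = - 2 \left(- \frac{1}{2} + 3 C + C X\right)^{2}$)
$Z{\left(-1,-152 \right)} - h = - \frac{\left(-1 + 6 \left(-152\right) + 2 \left(-152\right) \left(-1\right)\right)^{2}}{2} - 36408 = - \frac{\left(-1 - 912 + 304\right)^{2}}{2} - 36408 = - \frac{\left(-609\right)^{2}}{2} - 36408 = \left(- \frac{1}{2}\right) 370881 - 36408 = - \frac{370881}{2} - 36408 = - \frac{443697}{2}$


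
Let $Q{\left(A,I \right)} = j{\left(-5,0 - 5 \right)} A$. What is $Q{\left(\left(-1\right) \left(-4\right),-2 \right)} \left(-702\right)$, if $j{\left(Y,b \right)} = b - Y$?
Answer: $0$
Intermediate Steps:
$Q{\left(A,I \right)} = 0$ ($Q{\left(A,I \right)} = \left(\left(0 - 5\right) - -5\right) A = \left(-5 + 5\right) A = 0 A = 0$)
$Q{\left(\left(-1\right) \left(-4\right),-2 \right)} \left(-702\right) = 0 \left(-702\right) = 0$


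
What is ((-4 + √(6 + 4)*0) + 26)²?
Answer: 484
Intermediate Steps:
((-4 + √(6 + 4)*0) + 26)² = ((-4 + √10*0) + 26)² = ((-4 + 0) + 26)² = (-4 + 26)² = 22² = 484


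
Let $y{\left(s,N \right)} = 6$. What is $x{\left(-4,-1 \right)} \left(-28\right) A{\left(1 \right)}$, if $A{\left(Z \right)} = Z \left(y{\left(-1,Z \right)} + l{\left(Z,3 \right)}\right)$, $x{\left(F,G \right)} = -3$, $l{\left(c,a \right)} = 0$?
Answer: $504$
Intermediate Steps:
$A{\left(Z \right)} = 6 Z$ ($A{\left(Z \right)} = Z \left(6 + 0\right) = Z 6 = 6 Z$)
$x{\left(-4,-1 \right)} \left(-28\right) A{\left(1 \right)} = \left(-3\right) \left(-28\right) 6 \cdot 1 = 84 \cdot 6 = 504$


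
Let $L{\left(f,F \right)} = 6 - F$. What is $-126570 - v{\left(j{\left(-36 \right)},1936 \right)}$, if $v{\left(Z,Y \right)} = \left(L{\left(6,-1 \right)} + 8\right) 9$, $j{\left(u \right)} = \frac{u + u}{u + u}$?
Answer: $-126705$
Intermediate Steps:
$j{\left(u \right)} = 1$ ($j{\left(u \right)} = \frac{2 u}{2 u} = 2 u \frac{1}{2 u} = 1$)
$v{\left(Z,Y \right)} = 135$ ($v{\left(Z,Y \right)} = \left(\left(6 - -1\right) + 8\right) 9 = \left(\left(6 + 1\right) + 8\right) 9 = \left(7 + 8\right) 9 = 15 \cdot 9 = 135$)
$-126570 - v{\left(j{\left(-36 \right)},1936 \right)} = -126570 - 135 = -126705$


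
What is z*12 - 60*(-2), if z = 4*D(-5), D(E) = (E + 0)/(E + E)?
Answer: 144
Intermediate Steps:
D(E) = ½ (D(E) = E/((2*E)) = E*(1/(2*E)) = ½)
z = 2 (z = 4*(½) = 2)
z*12 - 60*(-2) = 2*12 - 60*(-2) = 24 + 120 = 144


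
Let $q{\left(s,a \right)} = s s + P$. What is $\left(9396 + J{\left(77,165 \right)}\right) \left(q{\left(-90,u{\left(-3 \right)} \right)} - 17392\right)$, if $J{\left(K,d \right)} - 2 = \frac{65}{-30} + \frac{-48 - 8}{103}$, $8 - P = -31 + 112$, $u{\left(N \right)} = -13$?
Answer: $- \frac{54375896485}{618} \approx -8.7987 \cdot 10^{7}$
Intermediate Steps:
$P = -73$ ($P = 8 - \left(-31 + 112\right) = 8 - 81 = -73$)
$J{\left(K,d \right)} = - \frac{439}{618}$ ($J{\left(K,d \right)} = 2 + \left(\frac{65}{-30} + \frac{-48 - 8}{103}\right) = 2 + \left(65 \left(- \frac{1}{30}\right) - \frac{56}{103}\right) = 2 - \frac{1675}{618} = - \frac{439}{618}$)
$q{\left(s,a \right)} = -73 + s^{2}$ ($q{\left(s,a \right)} = s s - 73 = s^{2} - 73 = -73 + s^{2}$)
$\left(9396 + J{\left(77,165 \right)}\right) \left(q{\left(-90,u{\left(-3 \right)} \right)} - 17392\right) = \left(9396 - \frac{439}{618}\right) \left(\left(-73 + \left(-90\right)^{2}\right) - 17392\right) = \frac{5806289 \left(\left(-73 + 8100\right) - 17392\right)}{618} = \frac{5806289 \left(8027 - 17392\right)}{618} = \frac{5806289}{618} \left(-9365\right) = - \frac{54375896485}{618}$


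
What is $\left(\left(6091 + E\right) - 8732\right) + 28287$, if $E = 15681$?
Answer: $41327$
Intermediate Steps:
$\left(\left(6091 + E\right) - 8732\right) + 28287 = \left(\left(6091 + 15681\right) - 8732\right) + 28287 = \left(21772 - 8732\right) + 28287 = 13040 + 28287 = 41327$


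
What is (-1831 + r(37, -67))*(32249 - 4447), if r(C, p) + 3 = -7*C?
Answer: -58189586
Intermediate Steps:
r(C, p) = -3 - 7*C
(-1831 + r(37, -67))*(32249 - 4447) = (-1831 + (-3 - 7*37))*(32249 - 4447) = (-1831 + (-3 - 259))*27802 = (-1831 - 262)*27802 = -2093*27802 = -58189586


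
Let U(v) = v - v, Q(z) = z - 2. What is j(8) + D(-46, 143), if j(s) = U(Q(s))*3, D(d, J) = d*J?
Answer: -6578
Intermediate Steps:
D(d, J) = J*d
Q(z) = -2 + z
U(v) = 0
j(s) = 0 (j(s) = 0*3 = 0)
j(8) + D(-46, 143) = 0 + 143*(-46) = 0 - 6578 = -6578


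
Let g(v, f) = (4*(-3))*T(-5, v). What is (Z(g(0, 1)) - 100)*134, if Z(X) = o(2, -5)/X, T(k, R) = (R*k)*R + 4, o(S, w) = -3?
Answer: -107133/8 ≈ -13392.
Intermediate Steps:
T(k, R) = 4 + k*R**2 (T(k, R) = k*R**2 + 4 = 4 + k*R**2)
g(v, f) = -48 + 60*v**2 (g(v, f) = (4*(-3))*(4 - 5*v**2) = -12*(4 - 5*v**2) = -48 + 60*v**2)
Z(X) = -3/X
(Z(g(0, 1)) - 100)*134 = (-3/(-48 + 60*0**2) - 100)*134 = (-3/(-48 + 60*0) - 100)*134 = (-3/(-48 + 0) - 100)*134 = (-3/(-48) - 100)*134 = (-3*(-1/48) - 100)*134 = (1/16 - 100)*134 = -1599/16*134 = -107133/8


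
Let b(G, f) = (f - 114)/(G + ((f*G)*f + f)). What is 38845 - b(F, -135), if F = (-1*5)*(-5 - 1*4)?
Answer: 10618086608/273345 ≈ 38845.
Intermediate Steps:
F = 45 (F = -5*(-5 - 4) = -5*(-9) = 45)
b(G, f) = (-114 + f)/(G + f + G*f²) (b(G, f) = (-114 + f)/(G + ((G*f)*f + f)) = (-114 + f)/(G + (G*f² + f)) = (-114 + f)/(G + (f + G*f²)) = (-114 + f)/(G + f + G*f²))
38845 - b(F, -135) = 38845 - (-114 - 135)/(45 - 135 + 45*(-135)²) = 38845 - (-249)/(45 - 135 + 45*18225) = 38845 - (-249)/(45 - 135 + 820125) = 38845 - (-249)/820035 = 38845 - 1*(-83/273345) = 38845 + 83/273345 = 10618086608/273345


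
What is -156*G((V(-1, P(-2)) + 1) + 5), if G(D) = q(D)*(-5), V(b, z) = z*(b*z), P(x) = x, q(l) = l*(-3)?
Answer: -4680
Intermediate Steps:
q(l) = -3*l
V(b, z) = b*z²
G(D) = 15*D (G(D) = -3*D*(-5) = 15*D)
-156*G((V(-1, P(-2)) + 1) + 5) = -2340*((-1*(-2)² + 1) + 5) = -2340*((-1*4 + 1) + 5) = -2340*((-4 + 1) + 5) = -2340*(-3 + 5) = -2340*2 = -156*30 = -4680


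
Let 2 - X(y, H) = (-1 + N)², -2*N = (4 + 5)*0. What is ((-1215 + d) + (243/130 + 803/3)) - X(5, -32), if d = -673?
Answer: -631591/390 ≈ -1619.5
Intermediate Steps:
N = 0 (N = -(4 + 5)*0/2 = -9*0/2 = -½*0 = 0)
X(y, H) = 1 (X(y, H) = 2 - (-1 + 0)² = 2 - 1*(-1)² = 2 - 1*1 = 2 - 1 = 1)
((-1215 + d) + (243/130 + 803/3)) - X(5, -32) = ((-1215 - 673) + (243/130 + 803/3)) - 1*1 = (-1888 + (243*(1/130) + 803*(⅓))) - 1 = (-1888 + (243/130 + 803/3)) - 1 = (-1888 + 105119/390) - 1 = -631201/390 - 1 = -631591/390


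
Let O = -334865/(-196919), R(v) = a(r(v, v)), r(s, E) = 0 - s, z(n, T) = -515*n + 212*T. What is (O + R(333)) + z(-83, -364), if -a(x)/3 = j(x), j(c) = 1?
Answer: -6778798629/196919 ≈ -34424.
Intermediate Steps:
r(s, E) = -s
a(x) = -3 (a(x) = -3*1 = -3)
R(v) = -3
O = 334865/196919 (O = -334865*(-1/196919) = 334865/196919 ≈ 1.7005)
(O + R(333)) + z(-83, -364) = (334865/196919 - 3) + (-515*(-83) + 212*(-364)) = -255892/196919 + (42745 - 77168) = -255892/196919 - 34423 = -6778798629/196919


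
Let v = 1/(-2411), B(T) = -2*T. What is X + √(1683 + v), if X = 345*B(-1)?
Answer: 690 + 4*√611446477/2411 ≈ 731.02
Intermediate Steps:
v = -1/2411 ≈ -0.00041477
X = 690 (X = 345*(-2*(-1)) = 345*2 = 690)
X + √(1683 + v) = 690 + √(1683 - 1/2411) = 690 + √(4057712/2411) = 690 + 4*√611446477/2411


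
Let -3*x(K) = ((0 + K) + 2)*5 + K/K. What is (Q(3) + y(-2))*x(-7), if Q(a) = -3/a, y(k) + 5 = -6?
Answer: -96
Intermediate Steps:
y(k) = -11 (y(k) = -5 - 6 = -11)
x(K) = -11/3 - 5*K/3 (x(K) = -(((0 + K) + 2)*5 + K/K)/3 = -((K + 2)*5 + 1)/3 = -((2 + K)*5 + 1)/3 = -((10 + 5*K) + 1)/3 = -(11 + 5*K)/3 = -11/3 - 5*K/3)
(Q(3) + y(-2))*x(-7) = (-3/3 - 11)*(-11/3 - 5/3*(-7)) = (-3*⅓ - 11)*(-11/3 + 35/3) = (-1 - 11)*8 = -12*8 = -96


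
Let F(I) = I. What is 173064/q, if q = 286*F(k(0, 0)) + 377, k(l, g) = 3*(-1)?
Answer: -173064/481 ≈ -359.80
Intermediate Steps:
k(l, g) = -3
q = -481 (q = 286*(-3) + 377 = -858 + 377 = -481)
173064/q = 173064/(-481) = 173064*(-1/481) = -173064/481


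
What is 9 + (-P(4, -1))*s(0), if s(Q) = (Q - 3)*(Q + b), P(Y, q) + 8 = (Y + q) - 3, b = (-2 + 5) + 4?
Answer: -159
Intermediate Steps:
b = 7 (b = 3 + 4 = 7)
P(Y, q) = -11 + Y + q (P(Y, q) = -8 + ((Y + q) - 3) = -8 + (-3 + Y + q) = -11 + Y + q)
s(Q) = (-3 + Q)*(7 + Q) (s(Q) = (Q - 3)*(Q + 7) = (-3 + Q)*(7 + Q))
9 + (-P(4, -1))*s(0) = 9 + (-(-11 + 4 - 1))*(-21 + 0**2 + 4*0) = 9 + (-1*(-8))*(-21 + 0 + 0) = 9 + 8*(-21) = 9 - 168 = -159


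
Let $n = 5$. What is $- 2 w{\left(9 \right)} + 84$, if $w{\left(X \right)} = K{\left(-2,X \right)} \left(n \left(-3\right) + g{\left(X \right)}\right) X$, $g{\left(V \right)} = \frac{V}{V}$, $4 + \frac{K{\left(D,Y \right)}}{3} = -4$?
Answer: $-5964$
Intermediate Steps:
$K{\left(D,Y \right)} = -24$ ($K{\left(D,Y \right)} = -12 + 3 \left(-4\right) = -12 - 12 = -24$)
$g{\left(V \right)} = 1$
$w{\left(X \right)} = 336 X$ ($w{\left(X \right)} = - 24 \left(5 \left(-3\right) + 1\right) X = - 24 \left(-15 + 1\right) X = \left(-24\right) \left(-14\right) X = 336 X$)
$- 2 w{\left(9 \right)} + 84 = - 2 \cdot 336 \cdot 9 + 84 = \left(-2\right) 3024 + 84 = -6048 + 84 = -5964$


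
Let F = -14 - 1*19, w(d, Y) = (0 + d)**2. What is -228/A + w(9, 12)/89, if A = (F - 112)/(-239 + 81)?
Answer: -3194391/12905 ≈ -247.53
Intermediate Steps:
w(d, Y) = d**2
F = -33 (F = -14 - 19 = -33)
A = 145/158 (A = (-33 - 112)/(-239 + 81) = -145/(-158) = -145*(-1/158) = 145/158 ≈ 0.91772)
-228/A + w(9, 12)/89 = -228/145/158 + 9**2/89 = -228*158/145 + 81*(1/89) = -36024/145 + 81/89 = -3194391/12905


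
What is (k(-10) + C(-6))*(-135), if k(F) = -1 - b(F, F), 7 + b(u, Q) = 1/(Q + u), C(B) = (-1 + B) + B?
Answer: 3753/4 ≈ 938.25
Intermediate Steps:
C(B) = -1 + 2*B
b(u, Q) = -7 + 1/(Q + u)
k(F) = -1 - (1 - 14*F)/(2*F) (k(F) = -1 - (1 - 7*F - 7*F)/(F + F) = -1 - (1 - 14*F)/(2*F))
(k(-10) + C(-6))*(-135) = ((6 - ½/(-10)) + (-1 + 2*(-6)))*(-135) = ((6 - ½*(-⅒)) + (-1 - 12))*(-135) = ((6 + 1/20) - 13)*(-135) = (121/20 - 13)*(-135) = -139/20*(-135) = 3753/4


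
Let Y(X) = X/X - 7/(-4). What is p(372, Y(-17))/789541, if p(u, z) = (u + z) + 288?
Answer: 2651/3158164 ≈ 0.00083941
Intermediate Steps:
Y(X) = 11/4 (Y(X) = 1 - 7*(-1/4) = 1 + 7/4 = 11/4)
p(u, z) = 288 + u + z
p(372, Y(-17))/789541 = (288 + 372 + 11/4)/789541 = (2651/4)*(1/789541) = 2651/3158164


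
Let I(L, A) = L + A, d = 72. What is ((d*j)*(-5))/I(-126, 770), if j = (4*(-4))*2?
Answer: 2880/161 ≈ 17.888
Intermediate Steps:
j = -32 (j = -16*2 = -32)
I(L, A) = A + L
((d*j)*(-5))/I(-126, 770) = ((72*(-32))*(-5))/(770 - 126) = -2304*(-5)/644 = 11520*(1/644) = 2880/161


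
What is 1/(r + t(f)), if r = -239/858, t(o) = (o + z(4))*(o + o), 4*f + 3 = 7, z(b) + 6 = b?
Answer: -858/1955 ≈ -0.43887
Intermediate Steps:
z(b) = -6 + b
f = 1 (f = -¾ + (¼)*7 = -¾ + 7/4 = 1)
t(o) = 2*o*(-2 + o) (t(o) = (o + (-6 + 4))*(o + o) = (o - 2)*(2*o) = (-2 + o)*(2*o) = 2*o*(-2 + o))
r = -239/858 (r = -239*1/858 = -239/858 ≈ -0.27855)
1/(r + t(f)) = 1/(-239/858 + 2*1*(-2 + 1)) = 1/(-239/858 + 2*1*(-1)) = 1/(-239/858 - 2) = 1/(-1955/858) = -858/1955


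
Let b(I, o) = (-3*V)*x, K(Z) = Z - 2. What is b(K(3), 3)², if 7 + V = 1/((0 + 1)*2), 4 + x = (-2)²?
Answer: 0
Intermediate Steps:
x = 0 (x = -4 + (-2)² = -4 + 4 = 0)
K(Z) = -2 + Z
V = -13/2 (V = -7 + 1/((0 + 1)*2) = -7 + 1/(1*2) = -7 + 1/2 = -7 + 1*(½) = -7 + ½ = -13/2 ≈ -6.5000)
b(I, o) = 0 (b(I, o) = -3*(-13/2)*0 = (39/2)*0 = 0)
b(K(3), 3)² = 0² = 0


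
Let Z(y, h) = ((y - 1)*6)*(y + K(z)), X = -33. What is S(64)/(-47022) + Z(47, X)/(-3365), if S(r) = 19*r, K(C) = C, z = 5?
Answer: -339475792/79114515 ≈ -4.2909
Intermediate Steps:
Z(y, h) = (-6 + 6*y)*(5 + y) (Z(y, h) = ((y - 1)*6)*(y + 5) = ((-1 + y)*6)*(5 + y) = (-6 + 6*y)*(5 + y))
S(64)/(-47022) + Z(47, X)/(-3365) = (19*64)/(-47022) + (-30 + 6*47² + 24*47)/(-3365) = 1216*(-1/47022) + (-30 + 6*2209 + 1128)*(-1/3365) = -608/23511 + (-30 + 13254 + 1128)*(-1/3365) = -608/23511 + 14352*(-1/3365) = -608/23511 - 14352/3365 = -339475792/79114515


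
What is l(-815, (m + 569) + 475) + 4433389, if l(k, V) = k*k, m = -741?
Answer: 5097614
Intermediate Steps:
l(k, V) = k²
l(-815, (m + 569) + 475) + 4433389 = (-815)² + 4433389 = 664225 + 4433389 = 5097614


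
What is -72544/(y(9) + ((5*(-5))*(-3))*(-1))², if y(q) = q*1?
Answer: -18136/1089 ≈ -16.654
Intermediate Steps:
y(q) = q
-72544/(y(9) + ((5*(-5))*(-3))*(-1))² = -72544/(9 + ((5*(-5))*(-3))*(-1))² = -72544/(9 - 25*(-3)*(-1))² = -72544/(9 + 75*(-1))² = -72544/(9 - 75)² = -72544/((-66)²) = -72544/4356 = -72544*1/4356 = -18136/1089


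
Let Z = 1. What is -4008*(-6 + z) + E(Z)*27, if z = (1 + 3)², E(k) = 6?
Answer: -39918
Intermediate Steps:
z = 16 (z = 4² = 16)
-4008*(-6 + z) + E(Z)*27 = -4008*(-6 + 16) + 6*27 = -4008*10 + 162 = -334*120 + 162 = -40080 + 162 = -39918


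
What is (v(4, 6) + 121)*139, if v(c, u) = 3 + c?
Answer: 17792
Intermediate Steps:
(v(4, 6) + 121)*139 = ((3 + 4) + 121)*139 = (7 + 121)*139 = 128*139 = 17792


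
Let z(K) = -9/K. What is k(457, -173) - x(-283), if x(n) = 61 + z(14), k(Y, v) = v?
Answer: -3267/14 ≈ -233.36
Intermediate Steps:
x(n) = 845/14 (x(n) = 61 - 9/14 = 845/14)
k(457, -173) - x(-283) = -173 - 1*845/14 = -173 - 845/14 = -3267/14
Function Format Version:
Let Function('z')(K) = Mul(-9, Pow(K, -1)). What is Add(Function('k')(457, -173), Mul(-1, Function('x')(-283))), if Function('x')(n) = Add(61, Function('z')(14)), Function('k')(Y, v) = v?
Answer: Rational(-3267, 14) ≈ -233.36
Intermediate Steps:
Function('x')(n) = Rational(845, 14) (Function('x')(n) = Add(61, Mul(-9, Pow(14, -1))) = Add(61, Mul(-9, Rational(1, 14))) = Add(61, Rational(-9, 14)) = Rational(845, 14))
Add(Function('k')(457, -173), Mul(-1, Function('x')(-283))) = Add(-173, Mul(-1, Rational(845, 14))) = Add(-173, Rational(-845, 14)) = Rational(-3267, 14)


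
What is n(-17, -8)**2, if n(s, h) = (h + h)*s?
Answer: 73984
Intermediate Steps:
n(s, h) = 2*h*s (n(s, h) = (2*h)*s = 2*h*s)
n(-17, -8)**2 = (2*(-8)*(-17))**2 = 272**2 = 73984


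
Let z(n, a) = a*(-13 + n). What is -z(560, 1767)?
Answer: -966549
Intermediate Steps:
-z(560, 1767) = -1767*(-13 + 560) = -1767*547 = -1*966549 = -966549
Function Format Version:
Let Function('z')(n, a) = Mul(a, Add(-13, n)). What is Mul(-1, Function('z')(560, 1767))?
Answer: -966549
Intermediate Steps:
Mul(-1, Function('z')(560, 1767)) = Mul(-1, Mul(1767, Add(-13, 560))) = Mul(-1, Mul(1767, 547)) = Mul(-1, 966549) = -966549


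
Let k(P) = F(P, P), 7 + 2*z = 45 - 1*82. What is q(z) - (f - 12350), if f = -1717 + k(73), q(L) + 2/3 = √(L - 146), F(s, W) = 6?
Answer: 42181/3 + 2*I*√42 ≈ 14060.0 + 12.961*I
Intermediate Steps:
z = -22 (z = -7/2 + (45 - 1*82)/2 = -7/2 + (45 - 82)/2 = -7/2 + (½)*(-37) = -7/2 - 37/2 = -22)
k(P) = 6
q(L) = -⅔ + √(-146 + L) (q(L) = -⅔ + √(L - 146) = -⅔ + √(-146 + L))
f = -1711 (f = -1717 + 6 = -1711)
q(z) - (f - 12350) = (-⅔ + √(-146 - 22)) - (-1711 - 12350) = (-⅔ + √(-168)) - 1*(-14061) = (-⅔ + 2*I*√42) + 14061 = 42181/3 + 2*I*√42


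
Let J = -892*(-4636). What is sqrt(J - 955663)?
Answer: sqrt(3179649) ≈ 1783.2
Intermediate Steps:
J = 4135312
sqrt(J - 955663) = sqrt(4135312 - 955663) = sqrt(3179649)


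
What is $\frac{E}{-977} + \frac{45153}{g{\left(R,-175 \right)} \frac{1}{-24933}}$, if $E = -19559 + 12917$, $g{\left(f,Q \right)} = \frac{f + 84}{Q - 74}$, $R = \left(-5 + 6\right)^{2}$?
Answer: $\frac{273876682903047}{83045} \approx 3.2979 \cdot 10^{9}$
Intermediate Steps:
$R = 1$ ($R = 1^{2} = 1$)
$g{\left(f,Q \right)} = \frac{84 + f}{-74 + Q}$
$E = -6642$
$\frac{E}{-977} + \frac{45153}{g{\left(R,-175 \right)} \frac{1}{-24933}} = - \frac{6642}{-977} + \frac{45153}{\frac{84 + 1}{-74 - 175} \frac{1}{-24933}} = \left(-6642\right) \left(- \frac{1}{977}\right) + \frac{45153}{\frac{1}{-249} \cdot 85 \left(- \frac{1}{24933}\right)} = \frac{6642}{977} + \frac{45153}{\left(- \frac{1}{249}\right) 85 \left(- \frac{1}{24933}\right)} = \frac{6642}{977} + \frac{45153}{\left(- \frac{85}{249}\right) \left(- \frac{1}{24933}\right)} = \frac{6642}{977} + \frac{45153}{\frac{85}{6208317}} = \frac{6642}{977} + 45153 \cdot \frac{6208317}{85} = \frac{6642}{977} + \frac{280324137501}{85} = \frac{273876682903047}{83045}$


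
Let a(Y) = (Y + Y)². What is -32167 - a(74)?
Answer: -54071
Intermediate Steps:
a(Y) = 4*Y² (a(Y) = (2*Y)² = 4*Y²)
-32167 - a(74) = -32167 - 4*74² = -32167 - 4*5476 = -32167 - 1*21904 = -32167 - 21904 = -54071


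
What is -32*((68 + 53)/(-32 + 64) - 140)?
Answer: 4359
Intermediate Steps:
-32*((68 + 53)/(-32 + 64) - 140) = -32*(121/32 - 140) = -32*(-4359/32) = 4359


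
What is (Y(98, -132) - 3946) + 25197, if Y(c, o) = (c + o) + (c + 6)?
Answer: 21321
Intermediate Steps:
Y(c, o) = 6 + o + 2*c (Y(c, o) = (c + o) + (6 + c) = 6 + o + 2*c)
(Y(98, -132) - 3946) + 25197 = ((6 - 132 + 2*98) - 3946) + 25197 = ((6 - 132 + 196) - 3946) + 25197 = (70 - 3946) + 25197 = -3876 + 25197 = 21321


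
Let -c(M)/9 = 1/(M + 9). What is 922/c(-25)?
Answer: 14752/9 ≈ 1639.1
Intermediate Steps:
c(M) = -9/(9 + M) (c(M) = -9/(M + 9) = -9/(9 + M))
922/c(-25) = 922/((-9/(9 - 25))) = 922/((-9/(-16))) = 922/((-9*(-1/16))) = 922/(9/16) = 922*(16/9) = 14752/9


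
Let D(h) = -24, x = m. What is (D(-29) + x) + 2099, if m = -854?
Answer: 1221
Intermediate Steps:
x = -854
(D(-29) + x) + 2099 = (-24 - 854) + 2099 = -878 + 2099 = 1221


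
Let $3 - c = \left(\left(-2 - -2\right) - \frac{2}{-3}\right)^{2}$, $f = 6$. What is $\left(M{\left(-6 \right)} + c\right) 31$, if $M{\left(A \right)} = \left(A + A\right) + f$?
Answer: $- \frac{961}{9} \approx -106.78$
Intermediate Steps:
$M{\left(A \right)} = 6 + 2 A$ ($M{\left(A \right)} = \left(A + A\right) + 6 = 2 A + 6 = 6 + 2 A$)
$c = \frac{23}{9}$ ($c = 3 - \left(\left(-2 - -2\right) - \frac{2}{-3}\right)^{2} = 3 - \left(\left(-2 + 2\right) - - \frac{2}{3}\right)^{2} = 3 - \left(0 + \frac{2}{3}\right)^{2} = 3 - \left(\frac{2}{3}\right)^{2} = 3 - \frac{4}{9} = \frac{23}{9} \approx 2.5556$)
$\left(M{\left(-6 \right)} + c\right) 31 = \left(\left(6 + 2 \left(-6\right)\right) + \frac{23}{9}\right) 31 = \left(\left(6 - 12\right) + \frac{23}{9}\right) 31 = \left(-6 + \frac{23}{9}\right) 31 = \left(- \frac{31}{9}\right) 31 = - \frac{961}{9}$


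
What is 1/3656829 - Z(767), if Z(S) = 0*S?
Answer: 1/3656829 ≈ 2.7346e-7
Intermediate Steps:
Z(S) = 0
1/3656829 - Z(767) = 1/3656829 - 1*0 = 1/3656829 + 0 = 1/3656829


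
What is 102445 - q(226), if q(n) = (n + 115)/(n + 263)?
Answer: 50095264/489 ≈ 1.0244e+5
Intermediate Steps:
q(n) = (115 + n)/(263 + n)
102445 - q(226) = 102445 - (115 + 226)/(263 + 226) = 102445 - 341/489 = 50095264/489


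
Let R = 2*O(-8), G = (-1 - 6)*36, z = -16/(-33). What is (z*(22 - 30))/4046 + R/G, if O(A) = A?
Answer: 12524/200277 ≈ 0.062533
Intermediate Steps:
z = 16/33 (z = -16*(-1/33) = 16/33 ≈ 0.48485)
G = -252 (G = -7*36 = -252)
R = -16 (R = 2*(-8) = -16)
(z*(22 - 30))/4046 + R/G = (16*(22 - 30)/33)/4046 - 16/(-252) = ((16/33)*(-8))*(1/4046) - 16*(-1/252) = -128/33*1/4046 + 4/63 = -64/66759 + 4/63 = 12524/200277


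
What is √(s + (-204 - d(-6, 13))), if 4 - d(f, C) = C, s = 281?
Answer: √86 ≈ 9.2736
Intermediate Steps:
d(f, C) = 4 - C
√(s + (-204 - d(-6, 13))) = √(281 + (-204 - (4 - 1*13))) = √(281 + (-204 - (4 - 13))) = √(281 + (-204 - 1*(-9))) = √(281 + (-204 + 9)) = √(281 - 195) = √86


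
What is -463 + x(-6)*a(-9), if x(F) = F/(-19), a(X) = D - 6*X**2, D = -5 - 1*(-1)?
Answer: -11737/19 ≈ -617.74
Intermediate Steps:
D = -4 (D = -5 + 1 = -4)
a(X) = -4 - 6*X**2
x(F) = -F/19 (x(F) = F*(-1/19) = -F/19)
-463 + x(-6)*a(-9) = -463 + (-1/19*(-6))*(-4 - 6*(-9)**2) = -463 + 6*(-4 - 6*81)/19 = -463 + 6*(-4 - 486)/19 = -463 + (6/19)*(-490) = -463 - 2940/19 = -11737/19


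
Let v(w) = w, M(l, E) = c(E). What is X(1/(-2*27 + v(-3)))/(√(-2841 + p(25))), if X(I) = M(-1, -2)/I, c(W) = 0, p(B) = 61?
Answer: 0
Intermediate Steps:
M(l, E) = 0
X(I) = 0 (X(I) = 0/I = 0)
X(1/(-2*27 + v(-3)))/(√(-2841 + p(25))) = 0/(√(-2841 + 61)) = 0/(√(-2780)) = 0/((2*I*√695)) = 0*(-I*√695/1390) = 0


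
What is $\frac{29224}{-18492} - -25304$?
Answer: $\frac{116973086}{4623} \approx 25302.0$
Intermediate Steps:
$\frac{29224}{-18492} - -25304 = 29224 \left(- \frac{1}{18492}\right) + 25304 = - \frac{7306}{4623} + 25304 = \frac{116973086}{4623}$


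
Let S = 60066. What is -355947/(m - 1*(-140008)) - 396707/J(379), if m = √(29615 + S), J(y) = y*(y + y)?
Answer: -374459857235207/95446524853034 + 6033*√89681/332239837 ≈ -3.9178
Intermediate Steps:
J(y) = 2*y² (J(y) = y*(2*y) = 2*y²)
m = √89681 (m = √(29615 + 60066) = √89681 ≈ 299.47)
-355947/(m - 1*(-140008)) - 396707/J(379) = -355947/(√89681 - 1*(-140008)) - 396707/(2*379²) = -355947/(√89681 + 140008) - 396707/(2*143641) = -355947/(140008 + √89681) - 396707/287282 = -396707/287282 - 355947/(140008 + √89681)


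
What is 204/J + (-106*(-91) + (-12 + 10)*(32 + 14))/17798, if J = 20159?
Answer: 98114939/179394941 ≈ 0.54692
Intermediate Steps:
204/J + (-106*(-91) + (-12 + 10)*(32 + 14))/17798 = 204/20159 + (-106*(-91) + (-12 + 10)*(32 + 14))/17798 = 204*(1/20159) + (9646 - 2*46)*(1/17798) = 204/20159 + (9646 - 92)*(1/17798) = 204/20159 + 9554*(1/17798) = 204/20159 + 4777/8899 = 98114939/179394941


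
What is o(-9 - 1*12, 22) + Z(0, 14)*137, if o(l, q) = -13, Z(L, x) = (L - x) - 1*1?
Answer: -2068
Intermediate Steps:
Z(L, x) = -1 + L - x (Z(L, x) = (L - x) - 1 = -1 + L - x)
o(-9 - 1*12, 22) + Z(0, 14)*137 = -13 + (-1 + 0 - 1*14)*137 = -13 + (-1 + 0 - 14)*137 = -13 - 15*137 = -13 - 2055 = -2068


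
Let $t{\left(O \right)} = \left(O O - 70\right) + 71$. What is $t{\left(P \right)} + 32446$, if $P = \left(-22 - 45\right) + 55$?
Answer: $32591$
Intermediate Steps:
$P = -12$ ($P = -67 + 55 = -12$)
$t{\left(O \right)} = 1 + O^{2}$ ($t{\left(O \right)} = \left(O^{2} - 70\right) + 71 = \left(-70 + O^{2}\right) + 71 = 1 + O^{2}$)
$t{\left(P \right)} + 32446 = \left(1 + \left(-12\right)^{2}\right) + 32446 = \left(1 + 144\right) + 32446 = 145 + 32446 = 32591$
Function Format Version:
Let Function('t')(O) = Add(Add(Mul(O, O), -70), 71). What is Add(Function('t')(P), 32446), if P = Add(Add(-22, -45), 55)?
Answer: 32591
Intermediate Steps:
P = -12 (P = Add(-67, 55) = -12)
Function('t')(O) = Add(1, Pow(O, 2)) (Function('t')(O) = Add(Add(Pow(O, 2), -70), 71) = Add(Add(-70, Pow(O, 2)), 71) = Add(1, Pow(O, 2)))
Add(Function('t')(P), 32446) = Add(Add(1, Pow(-12, 2)), 32446) = Add(Add(1, 144), 32446) = Add(145, 32446) = 32591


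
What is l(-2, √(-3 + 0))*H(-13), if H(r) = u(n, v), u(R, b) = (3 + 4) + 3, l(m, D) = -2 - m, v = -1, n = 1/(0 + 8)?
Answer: 0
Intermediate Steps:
n = ⅛ (n = 1/8 = ⅛ ≈ 0.12500)
u(R, b) = 10 (u(R, b) = 7 + 3 = 10)
H(r) = 10
l(-2, √(-3 + 0))*H(-13) = (-2 - 1*(-2))*10 = (-2 + 2)*10 = 0*10 = 0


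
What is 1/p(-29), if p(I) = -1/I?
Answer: 29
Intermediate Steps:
1/p(-29) = 1/(-1/(-29)) = 1/(-1*(-1/29)) = 1/(1/29) = 29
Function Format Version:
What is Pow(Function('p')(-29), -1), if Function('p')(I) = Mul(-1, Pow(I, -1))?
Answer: 29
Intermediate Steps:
Pow(Function('p')(-29), -1) = Pow(Mul(-1, Pow(-29, -1)), -1) = Pow(Mul(-1, Rational(-1, 29)), -1) = Pow(Rational(1, 29), -1) = 29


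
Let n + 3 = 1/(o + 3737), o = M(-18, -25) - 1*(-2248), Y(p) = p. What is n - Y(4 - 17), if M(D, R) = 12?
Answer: 59971/5997 ≈ 10.000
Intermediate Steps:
o = 2260 (o = 12 - 1*(-2248) = 12 + 2248 = 2260)
n = -17990/5997 (n = -3 + 1/(2260 + 3737) = -3 + 1/5997 = -17990/5997 ≈ -2.9998)
n - Y(4 - 17) = -17990/5997 - (4 - 17) = -17990/5997 - 1*(-13) = -17990/5997 + 13 = 59971/5997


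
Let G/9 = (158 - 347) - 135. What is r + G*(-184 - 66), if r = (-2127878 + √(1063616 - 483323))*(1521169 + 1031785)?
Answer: -5432373922612 + 7658862*√64477 ≈ -5.4304e+12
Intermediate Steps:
G = -2916 (G = 9*((158 - 347) - 135) = 9*(-189 - 135) = 9*(-324) = -2916)
r = -5432374651612 + 7658862*√64477 (r = (-2127878 + √580293)*2552954 = (-2127878 + 3*√64477)*2552954 = -5432374651612 + 7658862*√64477 ≈ -5.4304e+12)
r + G*(-184 - 66) = (-5432374651612 + 7658862*√64477) - 2916*(-184 - 66) = (-5432374651612 + 7658862*√64477) - 2916*(-250) = (-5432374651612 + 7658862*√64477) + 729000 = -5432373922612 + 7658862*√64477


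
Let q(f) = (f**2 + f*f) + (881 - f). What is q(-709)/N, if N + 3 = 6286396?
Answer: 1006952/6286393 ≈ 0.16018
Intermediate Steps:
N = 6286393 (N = -3 + 6286396 = 6286393)
q(f) = 881 - f + 2*f**2 (q(f) = (f**2 + f**2) + (881 - f) = 2*f**2 + (881 - f) = 881 - f + 2*f**2)
q(-709)/N = (881 - 1*(-709) + 2*(-709)**2)/6286393 = (881 + 709 + 2*502681)*(1/6286393) = (881 + 709 + 1005362)*(1/6286393) = 1006952*(1/6286393) = 1006952/6286393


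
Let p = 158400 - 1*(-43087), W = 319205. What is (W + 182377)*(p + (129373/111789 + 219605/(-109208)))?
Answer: 205631388478155696451/2034708852 ≈ 1.0106e+11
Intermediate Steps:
p = 201487 (p = 158400 + 43087 = 201487)
(W + 182377)*(p + (129373/111789 + 219605/(-109208))) = (319205 + 182377)*(201487 + (129373/111789 + 219605/(-109208))) = 501582*(201487 + (129373*(1/111789) + 219605*(-1/109208))) = 501582*(201487 + (129373/111789 - 219605/109208)) = 501582*(201487 - 10420856761/12208253112) = 501582*(2459793873920783/12208253112) = 205631388478155696451/2034708852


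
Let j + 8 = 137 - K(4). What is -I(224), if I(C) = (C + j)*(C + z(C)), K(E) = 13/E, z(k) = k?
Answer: -156688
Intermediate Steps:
j = 503/4 (j = -8 + (137 - 13/4) = -8 + 535/4 = 503/4 ≈ 125.75)
I(C) = 2*C*(503/4 + C) (I(C) = (C + 503/4)*(C + C) = (503/4 + C)*(2*C) = 2*C*(503/4 + C))
-I(224) = -224*(503 + 4*224)/2 = -224*(503 + 896)/2 = -224*1399/2 = -1*156688 = -156688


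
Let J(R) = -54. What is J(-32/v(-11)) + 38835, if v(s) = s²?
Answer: 38781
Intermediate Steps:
J(-32/v(-11)) + 38835 = -54 + 38835 = 38781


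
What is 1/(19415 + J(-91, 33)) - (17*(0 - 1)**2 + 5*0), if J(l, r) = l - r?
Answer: -327946/19291 ≈ -17.000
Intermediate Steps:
1/(19415 + J(-91, 33)) - (17*(0 - 1)**2 + 5*0) = 1/(19415 + (-91 - 1*33)) - (17*(0 - 1)**2 + 5*0) = 1/(19415 + (-91 - 33)) - (17*(-1)**2 + 0) = 1/(19415 - 124) - (17*1 + 0) = 1/19291 - (17 + 0) = 1/19291 - 1*17 = 1/19291 - 17 = -327946/19291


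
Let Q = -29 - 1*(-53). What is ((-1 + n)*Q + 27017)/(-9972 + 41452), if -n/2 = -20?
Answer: 27953/31480 ≈ 0.88796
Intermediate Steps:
n = 40 (n = -2*(-20) = 40)
Q = 24 (Q = -29 + 53 = 24)
((-1 + n)*Q + 27017)/(-9972 + 41452) = ((-1 + 40)*24 + 27017)/(-9972 + 41452) = (39*24 + 27017)/31480 = (936 + 27017)*(1/31480) = 27953*(1/31480) = 27953/31480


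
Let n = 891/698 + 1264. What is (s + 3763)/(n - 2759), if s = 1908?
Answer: -3958358/1042619 ≈ -3.7966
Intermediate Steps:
n = 883163/698 (n = 891*(1/698) + 1264 = 891/698 + 1264 = 883163/698 ≈ 1265.3)
(s + 3763)/(n - 2759) = (1908 + 3763)/(883163/698 - 2759) = 5671/(-1042619/698) = 5671*(-698/1042619) = -3958358/1042619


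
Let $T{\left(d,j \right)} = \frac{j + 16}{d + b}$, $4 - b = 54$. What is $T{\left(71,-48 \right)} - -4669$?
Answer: $\frac{98017}{21} \approx 4667.5$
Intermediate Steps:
$b = -50$ ($b = 4 - 54 = -50$)
$T{\left(d,j \right)} = \frac{16 + j}{-50 + d}$ ($T{\left(d,j \right)} = \frac{j + 16}{d - 50} = \frac{16 + j}{-50 + d}$)
$T{\left(71,-48 \right)} - -4669 = \frac{16 - 48}{-50 + 71} - -4669 = \frac{1}{21} \left(-32\right) + 4669 = - \frac{32}{21} + 4669 = \frac{98017}{21}$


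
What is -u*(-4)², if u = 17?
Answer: -272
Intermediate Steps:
-u*(-4)² = -1*17*(-4)² = -17*16 = -272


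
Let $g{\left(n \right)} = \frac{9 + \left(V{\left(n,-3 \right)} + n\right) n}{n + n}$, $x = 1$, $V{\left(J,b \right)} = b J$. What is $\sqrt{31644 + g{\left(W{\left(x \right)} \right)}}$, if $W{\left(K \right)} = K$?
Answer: $\frac{\sqrt{126590}}{2} \approx 177.9$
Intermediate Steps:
$V{\left(J,b \right)} = J b$
$g{\left(n \right)} = \frac{9 - 2 n^{2}}{2 n}$ ($g{\left(n \right)} = \frac{9 + \left(n \left(-3\right) + n\right) n}{n + n} = \frac{9 + \left(- 3 n + n\right) n}{2 n} = \left(9 + - 2 n n\right) \frac{1}{2 n} = \left(9 - 2 n^{2}\right) \frac{1}{2 n} = \frac{9 - 2 n^{2}}{2 n}$)
$\sqrt{31644 + g{\left(W{\left(x \right)} \right)}} = \sqrt{31644 + \left(\left(-1\right) 1 + \frac{9}{2 \cdot 1}\right)} = \sqrt{31644 + \left(-1 + \frac{9}{2} \cdot 1\right)} = \sqrt{31644 + \left(-1 + \frac{9}{2}\right)} = \sqrt{31644 + \frac{7}{2}} = \sqrt{\frac{63295}{2}} = \frac{\sqrt{126590}}{2}$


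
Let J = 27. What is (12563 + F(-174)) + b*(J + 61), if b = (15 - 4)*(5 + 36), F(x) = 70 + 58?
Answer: 52379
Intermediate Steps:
F(x) = 128
b = 451 (b = 11*41 = 451)
(12563 + F(-174)) + b*(J + 61) = (12563 + 128) + 451*(27 + 61) = 12691 + 451*88 = 12691 + 39688 = 52379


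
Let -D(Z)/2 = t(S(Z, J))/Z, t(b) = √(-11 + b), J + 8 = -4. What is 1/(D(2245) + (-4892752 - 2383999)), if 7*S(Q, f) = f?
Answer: -256725048711425/1868124254935910580531 + 4490*I*√623/1868124254935910580531 ≈ -1.3742e-7 + 5.9991e-17*I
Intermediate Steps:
J = -12 (J = -8 - 4 = -12)
S(Q, f) = f/7
D(Z) = -2*I*√623/(7*Z) (D(Z) = -2*√(-11 + (⅐)*(-12))/Z = -2*√(-11 - 12/7)/Z = -2*√(-89/7)/Z = -2*I*√623/7/Z = -2*I*√623/(7*Z))
1/(D(2245) + (-4892752 - 2383999)) = 1/(-2/7*I*√623/2245 + (-4892752 - 2383999)) = 1/(-2/7*I*√623*1/2245 - 7276751) = 1/(-2*I*√623/15715 - 7276751) = 1/(-7276751 - 2*I*√623/15715)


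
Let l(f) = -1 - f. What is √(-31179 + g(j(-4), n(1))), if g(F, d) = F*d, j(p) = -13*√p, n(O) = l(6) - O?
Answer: √(-31179 + 208*I) ≈ 0.589 + 176.58*I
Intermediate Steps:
n(O) = -7 - O (n(O) = (-1 - 1*6) - O = (-1 - 6) - O = -7 - O)
√(-31179 + g(j(-4), n(1))) = √(-31179 + (-26*I)*(-7 - 1*1)) = √(-31179 + (-26*I)*(-7 - 1)) = √(-31179 - 26*I*(-8)) = √(-31179 + 208*I)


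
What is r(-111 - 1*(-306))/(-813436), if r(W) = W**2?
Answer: -2925/62572 ≈ -0.046746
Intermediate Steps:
r(-111 - 1*(-306))/(-813436) = (-111 - 1*(-306))**2/(-813436) = (-111 + 306)**2*(-1/813436) = 195**2*(-1/813436) = 38025*(-1/813436) = -2925/62572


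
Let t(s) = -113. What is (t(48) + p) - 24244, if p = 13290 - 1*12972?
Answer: -24039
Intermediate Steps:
p = 318 (p = 13290 - 12972 = 318)
(t(48) + p) - 24244 = (-113 + 318) - 24244 = 205 - 24244 = -24039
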